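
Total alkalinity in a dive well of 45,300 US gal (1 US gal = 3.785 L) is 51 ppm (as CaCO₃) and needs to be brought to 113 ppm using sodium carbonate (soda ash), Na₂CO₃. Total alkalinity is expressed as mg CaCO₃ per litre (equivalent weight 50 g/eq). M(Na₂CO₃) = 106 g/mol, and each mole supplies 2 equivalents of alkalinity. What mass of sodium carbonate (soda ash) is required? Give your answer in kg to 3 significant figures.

Volume: 45,300 US gal × 3.785 L/gal = 171,460 L.
Alkalinity to add: (113 − 51) = 62 mg/L as CaCO₃ × 171,460 L = 10,630 g as CaCO₃.
Equivalents: 10,630 g ÷ 50 g/eq = 212.6 eq.
Each mole of Na₂CO₃ supplies 2 eq, so 212.6 / 2 = 106.3 mol.
Mass: 106.3 mol × 106 g/mol = 11,270 g.

11.3 kg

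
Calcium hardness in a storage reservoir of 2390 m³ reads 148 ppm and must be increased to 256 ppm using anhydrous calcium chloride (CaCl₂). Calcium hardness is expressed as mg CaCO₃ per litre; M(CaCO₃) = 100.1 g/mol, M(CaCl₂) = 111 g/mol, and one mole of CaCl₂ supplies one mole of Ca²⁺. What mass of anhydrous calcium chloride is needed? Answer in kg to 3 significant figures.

Volume: 2390 m³ = 2,390,000 L.
Hardness to add: (256 − 148) = 108 mg/L as CaCO₃ × 2,390,000 L = 258,100 g as CaCO₃.
Moles of Ca²⁺ (1 mol Ca²⁺ ≡ 1 mol CaCO₃): 258,100 / 100.1 g/mol = 2579 mol.
Mass of CaCl₂: 2579 × 111 = 286,200 g.

286 kg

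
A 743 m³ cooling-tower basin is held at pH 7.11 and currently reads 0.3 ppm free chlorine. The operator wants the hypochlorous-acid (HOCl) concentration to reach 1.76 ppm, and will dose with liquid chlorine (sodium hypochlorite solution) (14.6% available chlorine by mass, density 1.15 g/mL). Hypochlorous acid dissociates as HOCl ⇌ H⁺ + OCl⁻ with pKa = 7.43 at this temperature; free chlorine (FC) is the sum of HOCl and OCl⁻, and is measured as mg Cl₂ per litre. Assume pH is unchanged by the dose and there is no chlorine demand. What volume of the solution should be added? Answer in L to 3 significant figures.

10.2 L

Volume: 743 m³ = 743,000 L.
[OCl⁻]/[HOCl] = 10^(pH − pKa) = 10^(7.11 − 7.43) = 0.4786; fraction as HOCl = 1/(1 + 0.4786) = 0.6763.
Free chlorine required for 1.76 ppm HOCl: 1.76 / 0.6763 = 2.602 ppm.
FC to add: 2.602 − 0.3 = 2.302 mg/L as Cl₂.
Cl₂ equivalent: 2.302 mg/L × 743,000 L = 1711 g.
Product at 14.6% available Cl: 1711 / 0.146 = 11,720 g.
Volume: 11,720 g ÷ 1.15 g/mL = 10,190 mL.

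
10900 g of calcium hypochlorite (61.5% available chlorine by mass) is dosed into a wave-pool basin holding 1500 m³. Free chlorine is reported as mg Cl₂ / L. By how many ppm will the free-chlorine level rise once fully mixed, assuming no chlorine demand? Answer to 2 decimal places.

4.47 ppm

Volume: 1500 m³ = 1,500,000 L.
Available chlorine delivered: 10,900 g × 0.615 = 6704 g as Cl₂.
Concentration rise: 6704 g / 1,500,000 L = 4.469 mg/L = 4.47 ppm.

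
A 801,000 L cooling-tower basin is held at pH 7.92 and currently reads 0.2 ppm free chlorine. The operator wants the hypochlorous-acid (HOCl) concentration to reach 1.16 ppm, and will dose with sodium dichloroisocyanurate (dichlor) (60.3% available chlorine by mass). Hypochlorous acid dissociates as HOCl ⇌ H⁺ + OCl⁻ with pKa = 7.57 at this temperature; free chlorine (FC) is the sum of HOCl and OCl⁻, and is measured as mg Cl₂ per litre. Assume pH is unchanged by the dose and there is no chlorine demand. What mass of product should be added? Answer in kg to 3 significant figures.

[OCl⁻]/[HOCl] = 10^(pH − pKa) = 10^(7.92 − 7.57) = 2.239; fraction as HOCl = 1/(1 + 2.239) = 0.3088.
Free chlorine required for 1.16 ppm HOCl: 1.16 / 0.3088 = 3.757 ppm.
FC to add: 3.757 − 0.2 = 3.557 mg/L as Cl₂.
Cl₂ equivalent: 3.557 mg/L × 801,000 L = 2849 g.
Product at 60.3% available Cl: 2849 / 0.603 = 4725 g.

4.72 kg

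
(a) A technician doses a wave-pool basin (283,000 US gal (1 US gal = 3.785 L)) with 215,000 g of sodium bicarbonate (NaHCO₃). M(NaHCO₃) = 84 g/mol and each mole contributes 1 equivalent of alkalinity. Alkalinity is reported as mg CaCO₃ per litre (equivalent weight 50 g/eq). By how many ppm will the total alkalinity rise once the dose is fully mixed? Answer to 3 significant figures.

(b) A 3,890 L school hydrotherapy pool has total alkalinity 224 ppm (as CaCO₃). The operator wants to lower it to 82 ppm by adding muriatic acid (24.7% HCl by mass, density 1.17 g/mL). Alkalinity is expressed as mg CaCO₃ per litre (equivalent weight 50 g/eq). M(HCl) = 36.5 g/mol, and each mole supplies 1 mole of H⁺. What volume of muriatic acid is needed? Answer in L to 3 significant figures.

(a) 119 ppm; (b) 1.40 L

(a) Volume: 283,000 US gal × 3.785 L/gal = 1,071,155 L.
(a) Moles of NaHCO₃: 215,000 g ÷ 84 g/mol = 2560 mol → 2560 eq of alkalinity.
(a) As CaCO₃: 2560 eq × 50 g/eq = 128,000 g.
(a) Rise: 128,000 g / 1,071,155 L × 1000 = 119.5 mg/L.

(b) Alkalinity to neutralize: (224 − 82) = 142 mg/L as CaCO₃ × 3,890 L = 552.4 g as CaCO₃.
(b) Equivalents of H⁺ required: 552.4 ÷ 50 g/eq = 11.05 eq = 11.05 mol HCl.
(b) Mass of HCl: 11.05 × 36.5 = 403.2 g.
(b) Mass of 24.7% solution: 403.2 / 0.247 = 1633 g.
(b) Volume: 1633 g ÷ 1.17 g/mL = 1395 mL.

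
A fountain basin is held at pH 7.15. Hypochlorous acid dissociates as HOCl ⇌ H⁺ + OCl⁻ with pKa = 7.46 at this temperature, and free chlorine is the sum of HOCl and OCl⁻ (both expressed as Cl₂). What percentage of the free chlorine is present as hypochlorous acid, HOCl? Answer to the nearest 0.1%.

[OCl⁻]/[HOCl] = 10^(pH − pKa) = 10^(7.15 − 7.46) = 10^-0.31 = 0.4898.
Fraction as HOCl = 1 / (1 + 0.4898) = 0.6712.

67.1%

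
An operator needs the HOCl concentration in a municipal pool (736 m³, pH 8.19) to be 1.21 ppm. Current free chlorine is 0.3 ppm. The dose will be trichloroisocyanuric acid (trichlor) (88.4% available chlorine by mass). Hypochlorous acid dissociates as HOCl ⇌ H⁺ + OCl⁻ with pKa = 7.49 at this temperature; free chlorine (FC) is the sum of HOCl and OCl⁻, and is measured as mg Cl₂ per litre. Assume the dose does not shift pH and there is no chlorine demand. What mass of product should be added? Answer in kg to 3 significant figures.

Volume: 736 m³ = 736,000 L.
[OCl⁻]/[HOCl] = 10^(pH − pKa) = 10^(8.19 − 7.49) = 5.012; fraction as HOCl = 1/(1 + 5.012) = 0.1663.
Free chlorine required for 1.21 ppm HOCl: 1.21 / 0.1663 = 7.274 ppm.
FC to add: 7.274 − 0.3 = 6.974 mg/L as Cl₂.
Cl₂ equivalent: 6.974 mg/L × 736,000 L = 5133 g.
Product at 88.4% available Cl: 5133 / 0.884 = 5807 g.

5.81 kg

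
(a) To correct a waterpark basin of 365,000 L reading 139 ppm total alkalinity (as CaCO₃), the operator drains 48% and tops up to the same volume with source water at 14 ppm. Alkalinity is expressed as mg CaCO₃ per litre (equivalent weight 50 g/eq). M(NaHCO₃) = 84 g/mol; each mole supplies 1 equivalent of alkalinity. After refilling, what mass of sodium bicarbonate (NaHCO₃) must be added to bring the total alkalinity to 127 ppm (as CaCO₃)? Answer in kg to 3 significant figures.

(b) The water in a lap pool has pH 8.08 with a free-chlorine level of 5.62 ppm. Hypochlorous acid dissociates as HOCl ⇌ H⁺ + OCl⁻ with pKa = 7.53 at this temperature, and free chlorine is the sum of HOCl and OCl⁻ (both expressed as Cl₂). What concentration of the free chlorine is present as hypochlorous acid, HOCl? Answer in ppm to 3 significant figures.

(a) After draining 48% and refilling: 139 × 0.52 + 14 × 0.48 = 79 ppm.
(a) Deficit to target: 127 − 79 = 48 mg/L.
(a) As CaCO₃: 48 mg/L × 365,000 L = 17,520 g; ÷ 50 g/eq ÷ 1 = 350.4 mol NaHCO₃.
(a) Mass: 350.4 × 84 = 29,430 g.

(b) [OCl⁻]/[HOCl] = 10^(pH − pKa) = 10^(8.08 − 7.53) = 10^0.55 = 3.548.
(b) Fraction as HOCl = 1 / (1 + 3.548) = 0.2199.
(b) HOCl = 0.2199 × 5.62 ppm = 1.236 ppm.

(a) 29.4 kg; (b) 1.24 ppm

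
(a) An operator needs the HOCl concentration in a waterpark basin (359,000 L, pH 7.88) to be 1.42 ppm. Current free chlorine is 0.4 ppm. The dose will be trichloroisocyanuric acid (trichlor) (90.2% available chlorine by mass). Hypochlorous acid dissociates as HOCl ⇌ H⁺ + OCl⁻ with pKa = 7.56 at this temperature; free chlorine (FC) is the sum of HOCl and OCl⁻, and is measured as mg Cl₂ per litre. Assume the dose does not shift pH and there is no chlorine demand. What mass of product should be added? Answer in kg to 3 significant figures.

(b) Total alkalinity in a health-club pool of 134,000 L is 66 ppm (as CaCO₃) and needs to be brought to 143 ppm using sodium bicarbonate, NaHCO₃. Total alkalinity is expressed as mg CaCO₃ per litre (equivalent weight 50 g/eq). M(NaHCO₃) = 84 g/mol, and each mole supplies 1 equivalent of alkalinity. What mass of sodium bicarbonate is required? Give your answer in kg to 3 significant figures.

(a) [OCl⁻]/[HOCl] = 10^(pH − pKa) = 10^(7.88 − 7.56) = 2.089; fraction as HOCl = 1/(1 + 2.089) = 0.3237.
(a) Free chlorine required for 1.42 ppm HOCl: 1.42 / 0.3237 = 4.387 ppm.
(a) FC to add: 4.387 − 0.4 = 3.987 mg/L as Cl₂.
(a) Cl₂ equivalent: 3.987 mg/L × 359,000 L = 1431 g.
(a) Product at 90.2% available Cl: 1431 / 0.902 = 1587 g.

(b) Alkalinity to add: (143 − 66) = 77 mg/L as CaCO₃ × 134,000 L = 10,320 g as CaCO₃.
(b) Equivalents: 10,320 g ÷ 50 g/eq = 206.4 eq.
(b) NaHCO₃ supplies 1 eq per mole → 206.4 mol.
(b) Mass: 206.4 mol × 84 g/mol = 17,330 g.

(a) 1.59 kg; (b) 17.3 kg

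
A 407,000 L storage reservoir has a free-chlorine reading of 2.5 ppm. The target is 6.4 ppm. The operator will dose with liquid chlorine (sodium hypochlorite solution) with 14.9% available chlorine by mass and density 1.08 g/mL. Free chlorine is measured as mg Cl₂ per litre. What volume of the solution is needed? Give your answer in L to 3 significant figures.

9.86 L

Chlorine deficit: 6.4 − 2.5 = 3.9 ppm = 3.9 mg/L as Cl₂.
Cl₂ equivalent needed: 3.9 mg/L × 407,000 L = 1,587,000 mg = 1587 g.
Product at 14.9% available chlorine: 1587 / 0.149 = 10,650 g.
Volume at density 1.08 g/mL: 10,650 g ÷ 1.08 g/mL = 9864 mL.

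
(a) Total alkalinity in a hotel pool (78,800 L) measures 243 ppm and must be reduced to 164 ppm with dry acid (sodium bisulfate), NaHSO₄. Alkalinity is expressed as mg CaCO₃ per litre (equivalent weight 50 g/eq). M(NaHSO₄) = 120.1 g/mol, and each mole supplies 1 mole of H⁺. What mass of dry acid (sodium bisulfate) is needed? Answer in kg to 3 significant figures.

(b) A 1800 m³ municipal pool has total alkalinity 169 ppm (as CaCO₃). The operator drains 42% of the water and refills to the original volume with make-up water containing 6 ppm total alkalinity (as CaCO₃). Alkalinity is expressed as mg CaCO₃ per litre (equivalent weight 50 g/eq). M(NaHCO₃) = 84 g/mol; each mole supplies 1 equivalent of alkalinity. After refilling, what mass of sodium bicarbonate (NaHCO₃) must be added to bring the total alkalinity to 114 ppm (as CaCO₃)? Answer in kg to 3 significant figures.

(a) Alkalinity to neutralize: (243 − 164) = 79 mg/L as CaCO₃ × 78,800 L = 6225 g as CaCO₃.
(a) Equivalents of H⁺ required: 6225 ÷ 50 g/eq = 124.5 eq = 124.5 mol NaHSO₄.
(a) Mass of NaHSO₄: 124.5 × 120.1 = 14,950 g.

(b) Volume: 1800 m³ = 1,800,000 L.
(b) After draining 42% and refilling: 169 × 0.58 + 6 × 0.42 = 100.54 ppm.
(b) Deficit to target: 114 − 100.54 = 13.46 mg/L.
(b) As CaCO₃: 13.46 mg/L × 1,800,000 L = 24,230 g; ÷ 50 g/eq ÷ 1 = 484.6 mol NaHCO₃.
(b) Mass: 484.6 × 84 = 40,700 g.

(a) 15.0 kg; (b) 40.7 kg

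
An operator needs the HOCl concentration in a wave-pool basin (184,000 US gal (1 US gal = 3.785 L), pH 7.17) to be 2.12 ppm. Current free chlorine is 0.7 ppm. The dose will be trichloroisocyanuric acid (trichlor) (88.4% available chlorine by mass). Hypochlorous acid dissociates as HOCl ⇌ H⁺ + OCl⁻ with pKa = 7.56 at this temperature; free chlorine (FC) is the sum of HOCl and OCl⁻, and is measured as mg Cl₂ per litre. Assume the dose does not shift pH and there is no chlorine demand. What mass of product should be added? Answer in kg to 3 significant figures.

Volume: 184,000 US gal × 3.785 L/gal = 696,440 L.
[OCl⁻]/[HOCl] = 10^(pH − pKa) = 10^(7.17 − 7.56) = 0.4074; fraction as HOCl = 1/(1 + 0.4074) = 0.7105.
Free chlorine required for 2.12 ppm HOCl: 2.12 / 0.7105 = 2.984 ppm.
FC to add: 2.984 − 0.7 = 2.284 mg/L as Cl₂.
Cl₂ equivalent: 2.284 mg/L × 696,440 L = 1590 g.
Product at 88.4% available Cl: 1590 / 0.884 = 1799 g.

1.80 kg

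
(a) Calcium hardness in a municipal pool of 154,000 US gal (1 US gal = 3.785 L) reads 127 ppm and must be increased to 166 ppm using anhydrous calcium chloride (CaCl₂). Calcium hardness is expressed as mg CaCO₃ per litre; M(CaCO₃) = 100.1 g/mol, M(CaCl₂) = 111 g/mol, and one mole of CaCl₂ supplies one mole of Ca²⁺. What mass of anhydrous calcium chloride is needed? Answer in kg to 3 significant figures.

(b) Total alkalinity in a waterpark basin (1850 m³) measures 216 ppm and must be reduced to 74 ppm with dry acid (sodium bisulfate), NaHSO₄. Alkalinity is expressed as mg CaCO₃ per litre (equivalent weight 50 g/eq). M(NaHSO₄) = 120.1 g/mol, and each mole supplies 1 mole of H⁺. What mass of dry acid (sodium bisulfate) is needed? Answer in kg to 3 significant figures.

(a) Volume: 154,000 US gal × 3.785 L/gal = 582,890 L.
(a) Hardness to add: (166 − 127) = 39 mg/L as CaCO₃ × 582,890 L = 22,730 g as CaCO₃.
(a) Moles of Ca²⁺ (1 mol Ca²⁺ ≡ 1 mol CaCO₃): 22,730 / 100.1 g/mol = 227.1 mol.
(a) Mass of CaCl₂: 227.1 × 111 = 25,210 g.

(b) Volume: 1850 m³ = 1,850,000 L.
(b) Alkalinity to neutralize: (216 − 74) = 142 mg/L as CaCO₃ × 1,850,000 L = 262,700 g as CaCO₃.
(b) Equivalents of H⁺ required: 262,700 ÷ 50 g/eq = 5254 eq = 5254 mol NaHSO₄.
(b) Mass of NaHSO₄: 5254 × 120.1 = 631,000 g.

(a) 25.2 kg; (b) 631 kg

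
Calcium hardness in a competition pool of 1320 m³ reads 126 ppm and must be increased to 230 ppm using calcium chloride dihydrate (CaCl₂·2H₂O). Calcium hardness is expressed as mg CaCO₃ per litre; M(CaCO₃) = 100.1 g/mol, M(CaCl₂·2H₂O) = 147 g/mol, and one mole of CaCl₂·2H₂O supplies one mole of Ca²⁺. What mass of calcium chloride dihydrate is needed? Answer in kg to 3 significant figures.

202 kg

Volume: 1320 m³ = 1,320,000 L.
Hardness to add: (230 − 126) = 104 mg/L as CaCO₃ × 1,320,000 L = 137,300 g as CaCO₃.
Moles of Ca²⁺ (1 mol Ca²⁺ ≡ 1 mol CaCO₃): 137,300 / 100.1 g/mol = 1371 mol.
Mass of CaCl₂·2H₂O: 1371 × 147 = 201,600 g.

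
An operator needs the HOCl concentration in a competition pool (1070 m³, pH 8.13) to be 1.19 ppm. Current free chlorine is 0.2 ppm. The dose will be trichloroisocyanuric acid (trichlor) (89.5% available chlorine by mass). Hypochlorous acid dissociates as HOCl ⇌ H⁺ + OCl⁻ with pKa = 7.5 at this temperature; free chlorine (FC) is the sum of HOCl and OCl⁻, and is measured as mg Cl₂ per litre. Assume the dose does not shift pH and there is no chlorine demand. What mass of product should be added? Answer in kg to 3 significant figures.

Volume: 1070 m³ = 1,070,000 L.
[OCl⁻]/[HOCl] = 10^(pH − pKa) = 10^(8.13 − 7.5) = 4.266; fraction as HOCl = 1/(1 + 4.266) = 0.1899.
Free chlorine required for 1.19 ppm HOCl: 1.19 / 0.1899 = 6.266 ppm.
FC to add: 6.266 − 0.2 = 6.066 mg/L as Cl₂.
Cl₂ equivalent: 6.066 mg/L × 1,070,000 L = 6491 g.
Product at 89.5% available Cl: 6491 / 0.895 = 7252 g.

7.25 kg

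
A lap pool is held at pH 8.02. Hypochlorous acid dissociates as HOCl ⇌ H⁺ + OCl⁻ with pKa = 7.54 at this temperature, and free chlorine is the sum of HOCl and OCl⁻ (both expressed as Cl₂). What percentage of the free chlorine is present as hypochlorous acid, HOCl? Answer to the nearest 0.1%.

24.9%

[OCl⁻]/[HOCl] = 10^(pH − pKa) = 10^(8.02 − 7.54) = 10^0.48 = 3.02.
Fraction as HOCl = 1 / (1 + 3.02) = 0.2488.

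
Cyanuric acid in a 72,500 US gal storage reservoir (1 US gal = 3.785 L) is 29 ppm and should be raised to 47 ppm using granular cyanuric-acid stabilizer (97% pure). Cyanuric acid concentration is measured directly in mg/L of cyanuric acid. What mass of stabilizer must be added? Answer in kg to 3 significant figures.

5.09 kg

Volume: 72,500 US gal × 3.785 L/gal = 274,412 L.
CYA to add: (47 − 29) = 18 mg/L × 274,412 L = 4939 g cyanuric acid.
At 97% purity: 4939 / 0.97 = 5092 g product.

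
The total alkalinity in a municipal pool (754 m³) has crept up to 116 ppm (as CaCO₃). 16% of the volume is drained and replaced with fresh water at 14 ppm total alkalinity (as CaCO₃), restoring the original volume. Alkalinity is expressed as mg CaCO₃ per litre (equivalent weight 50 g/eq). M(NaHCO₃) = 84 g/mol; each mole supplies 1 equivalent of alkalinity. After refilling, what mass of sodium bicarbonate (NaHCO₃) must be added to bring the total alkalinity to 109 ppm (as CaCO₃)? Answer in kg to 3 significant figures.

11.8 kg

Volume: 754 m³ = 754,000 L.
After draining 16% and refilling: 116 × 0.84 + 14 × 0.16 = 99.68 ppm.
Deficit to target: 109 − 99.68 = 9.32 mg/L.
As CaCO₃: 9.32 mg/L × 754,000 L = 7027 g; ÷ 50 g/eq ÷ 1 = 140.5 mol NaHCO₃.
Mass: 140.5 × 84 = 11,810 g.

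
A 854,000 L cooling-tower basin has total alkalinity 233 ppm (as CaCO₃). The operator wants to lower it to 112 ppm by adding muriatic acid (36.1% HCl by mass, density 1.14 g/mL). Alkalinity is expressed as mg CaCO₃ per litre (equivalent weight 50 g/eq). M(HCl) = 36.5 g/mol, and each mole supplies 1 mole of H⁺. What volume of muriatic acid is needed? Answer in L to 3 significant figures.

Alkalinity to neutralize: (233 − 112) = 121 mg/L as CaCO₃ × 854,000 L = 103,300 g as CaCO₃.
Equivalents of H⁺ required: 103,300 ÷ 50 g/eq = 2067 eq = 2067 mol HCl.
Mass of HCl: 2067 × 36.5 = 75,430 g.
Mass of 36.1% solution: 75,430 / 0.361 = 209,000 g.
Volume: 209,000 g ÷ 1.14 g/mL = 183,300 mL.

183 L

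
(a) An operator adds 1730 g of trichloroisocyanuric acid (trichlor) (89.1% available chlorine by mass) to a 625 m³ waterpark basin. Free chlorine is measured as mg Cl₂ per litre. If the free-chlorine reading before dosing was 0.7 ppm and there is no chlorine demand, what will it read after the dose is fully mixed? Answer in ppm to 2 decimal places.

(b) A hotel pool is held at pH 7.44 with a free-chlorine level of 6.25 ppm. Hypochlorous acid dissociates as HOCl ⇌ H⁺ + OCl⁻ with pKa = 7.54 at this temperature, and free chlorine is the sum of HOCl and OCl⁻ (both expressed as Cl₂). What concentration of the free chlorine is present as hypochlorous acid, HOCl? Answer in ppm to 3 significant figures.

(a) 3.17 ppm; (b) 3.48 ppm

(a) Volume: 625 m³ = 625,000 L.
(a) Available chlorine delivered: 1730 g × 0.891 = 1541 g as Cl₂.
(a) Concentration rise: 1541 g / 625,000 L = 2.466 mg/L = 2.47 ppm.
(a) Final FC: 0.7 + 2.47 = 3.17 ppm.

(b) [OCl⁻]/[HOCl] = 10^(pH − pKa) = 10^(7.44 − 7.54) = 10^-0.10 = 0.7943.
(b) Fraction as HOCl = 1 / (1 + 0.7943) = 0.5573.
(b) HOCl = 0.5573 × 6.25 ppm = 3.483 ppm.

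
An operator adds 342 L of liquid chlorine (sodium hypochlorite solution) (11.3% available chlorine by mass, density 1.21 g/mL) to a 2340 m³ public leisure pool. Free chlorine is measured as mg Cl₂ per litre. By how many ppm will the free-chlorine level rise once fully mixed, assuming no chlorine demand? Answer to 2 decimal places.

Volume: 2340 m³ = 2,340,000 L.
Mass of solution: 342 L × 1000 mL/L × 1.21 g/mL = 413,800 g.
Available chlorine delivered: 413,800 g × 0.113 = 46,760 g as Cl₂.
Concentration rise: 46,760 g / 2,340,000 L = 19.98 mg/L = 19.98 ppm.

19.98 ppm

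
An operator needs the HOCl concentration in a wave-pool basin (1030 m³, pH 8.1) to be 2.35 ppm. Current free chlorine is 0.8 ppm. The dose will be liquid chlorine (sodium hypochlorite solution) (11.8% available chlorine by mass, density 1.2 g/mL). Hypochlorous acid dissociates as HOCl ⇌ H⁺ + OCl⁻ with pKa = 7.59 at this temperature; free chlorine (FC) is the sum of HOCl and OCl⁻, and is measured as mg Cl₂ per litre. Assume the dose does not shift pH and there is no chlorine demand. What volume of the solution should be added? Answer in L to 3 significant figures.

Volume: 1030 m³ = 1,030,000 L.
[OCl⁻]/[HOCl] = 10^(pH − pKa) = 10^(8.1 − 7.59) = 3.236; fraction as HOCl = 1/(1 + 3.236) = 0.2361.
Free chlorine required for 2.35 ppm HOCl: 2.35 / 0.2361 = 9.954 ppm.
FC to add: 9.954 − 0.8 = 9.154 mg/L as Cl₂.
Cl₂ equivalent: 9.154 mg/L × 1,030,000 L = 9429 g.
Product at 11.8% available Cl: 9429 / 0.118 = 79,910 g.
Volume: 79,910 g ÷ 1.2 g/mL = 66,590 mL.

66.6 L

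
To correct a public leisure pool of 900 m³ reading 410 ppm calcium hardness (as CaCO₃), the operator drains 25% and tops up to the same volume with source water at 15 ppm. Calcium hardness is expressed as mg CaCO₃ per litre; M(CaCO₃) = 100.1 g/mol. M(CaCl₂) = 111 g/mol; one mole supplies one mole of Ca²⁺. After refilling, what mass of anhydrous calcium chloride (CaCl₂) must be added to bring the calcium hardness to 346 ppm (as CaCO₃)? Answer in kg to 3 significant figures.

34.7 kg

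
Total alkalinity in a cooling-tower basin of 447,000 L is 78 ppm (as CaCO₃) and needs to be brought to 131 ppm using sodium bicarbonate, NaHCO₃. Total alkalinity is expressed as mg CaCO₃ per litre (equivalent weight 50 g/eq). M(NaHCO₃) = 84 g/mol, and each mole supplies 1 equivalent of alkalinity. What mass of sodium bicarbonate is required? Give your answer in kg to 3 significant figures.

Alkalinity to add: (131 − 78) = 53 mg/L as CaCO₃ × 447,000 L = 23,690 g as CaCO₃.
Equivalents: 23,690 g ÷ 50 g/eq = 473.8 eq.
NaHCO₃ supplies 1 eq per mole → 473.8 mol.
Mass: 473.8 mol × 84 g/mol = 39,800 g.

39.8 kg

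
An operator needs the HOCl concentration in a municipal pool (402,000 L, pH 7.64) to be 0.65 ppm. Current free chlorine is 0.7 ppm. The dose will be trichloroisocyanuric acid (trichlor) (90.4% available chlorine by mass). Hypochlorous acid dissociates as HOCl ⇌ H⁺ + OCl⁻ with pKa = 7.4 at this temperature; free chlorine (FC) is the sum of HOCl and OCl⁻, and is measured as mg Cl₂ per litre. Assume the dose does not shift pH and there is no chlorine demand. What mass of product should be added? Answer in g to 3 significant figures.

[OCl⁻]/[HOCl] = 10^(pH − pKa) = 10^(7.64 − 7.4) = 1.738; fraction as HOCl = 1/(1 + 1.738) = 0.3653.
Free chlorine required for 0.65 ppm HOCl: 0.65 / 0.3653 = 1.78 ppm.
FC to add: 1.78 − 0.7 = 1.08 mg/L as Cl₂.
Cl₂ equivalent: 1.08 mg/L × 402,000 L = 434 g.
Product at 90.4% available Cl: 434 / 0.904 = 480.1 g.

480 g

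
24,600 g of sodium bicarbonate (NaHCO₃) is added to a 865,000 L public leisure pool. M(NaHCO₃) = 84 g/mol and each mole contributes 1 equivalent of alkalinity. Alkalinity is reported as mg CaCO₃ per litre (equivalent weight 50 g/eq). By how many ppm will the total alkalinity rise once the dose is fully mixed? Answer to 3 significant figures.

Moles of NaHCO₃: 24,600 g ÷ 84 g/mol = 292.9 mol → 292.9 eq of alkalinity.
As CaCO₃: 292.9 eq × 50 g/eq = 14,640 g.
Rise: 14,640 g / 865,000 L × 1000 = 16.93 mg/L.

16.9 ppm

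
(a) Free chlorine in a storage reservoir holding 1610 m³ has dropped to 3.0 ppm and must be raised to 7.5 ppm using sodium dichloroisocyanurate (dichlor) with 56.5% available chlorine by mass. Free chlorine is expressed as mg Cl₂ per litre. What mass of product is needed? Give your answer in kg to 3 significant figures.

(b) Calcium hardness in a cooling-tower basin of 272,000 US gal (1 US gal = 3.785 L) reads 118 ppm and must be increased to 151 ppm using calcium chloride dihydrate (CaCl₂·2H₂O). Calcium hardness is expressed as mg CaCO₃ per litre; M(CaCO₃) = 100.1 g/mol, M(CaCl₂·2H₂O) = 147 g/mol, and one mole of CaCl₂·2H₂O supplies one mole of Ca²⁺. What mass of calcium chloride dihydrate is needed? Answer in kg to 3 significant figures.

(a) 12.8 kg; (b) 49.9 kg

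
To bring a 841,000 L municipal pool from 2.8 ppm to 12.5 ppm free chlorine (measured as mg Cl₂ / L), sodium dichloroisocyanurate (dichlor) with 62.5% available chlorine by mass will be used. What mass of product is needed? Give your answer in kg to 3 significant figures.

13.1 kg

Chlorine deficit: 12.5 − 2.8 = 9.7 ppm = 9.7 mg/L as Cl₂.
Cl₂ equivalent needed: 9.7 mg/L × 841,000 L = 8,158,000 mg = 8158 g.
Product at 62.5% available chlorine: 8158 / 0.625 = 13,050 g.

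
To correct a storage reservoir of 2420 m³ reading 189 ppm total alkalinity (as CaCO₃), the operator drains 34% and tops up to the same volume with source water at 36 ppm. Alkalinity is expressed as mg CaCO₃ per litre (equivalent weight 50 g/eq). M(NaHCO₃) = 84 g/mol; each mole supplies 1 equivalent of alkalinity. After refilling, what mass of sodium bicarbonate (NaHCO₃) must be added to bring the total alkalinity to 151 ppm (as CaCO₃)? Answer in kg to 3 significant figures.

57.0 kg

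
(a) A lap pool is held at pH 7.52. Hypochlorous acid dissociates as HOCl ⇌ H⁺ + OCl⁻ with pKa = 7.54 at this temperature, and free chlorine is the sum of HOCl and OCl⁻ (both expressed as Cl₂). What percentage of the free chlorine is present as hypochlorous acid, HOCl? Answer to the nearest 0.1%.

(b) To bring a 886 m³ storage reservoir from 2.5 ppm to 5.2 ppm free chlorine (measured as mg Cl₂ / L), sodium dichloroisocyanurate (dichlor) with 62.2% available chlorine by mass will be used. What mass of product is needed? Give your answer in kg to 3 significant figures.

(a) [OCl⁻]/[HOCl] = 10^(pH − pKa) = 10^(7.52 − 7.54) = 10^-0.02 = 0.955.
(a) Fraction as HOCl = 1 / (1 + 0.955) = 0.5115.

(b) Volume: 886 m³ = 886,000 L.
(b) Chlorine deficit: 5.2 − 2.5 = 2.7 ppm = 2.7 mg/L as Cl₂.
(b) Cl₂ equivalent needed: 2.7 mg/L × 886,000 L = 2,392,000 mg = 2392 g.
(b) Product at 62.2% available chlorine: 2392 / 0.622 = 3846 g.

(a) 51.2%; (b) 3.85 kg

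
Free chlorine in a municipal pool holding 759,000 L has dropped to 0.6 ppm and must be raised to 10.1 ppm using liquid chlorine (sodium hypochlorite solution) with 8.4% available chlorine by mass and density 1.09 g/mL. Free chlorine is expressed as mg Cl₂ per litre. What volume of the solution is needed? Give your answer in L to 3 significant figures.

Chlorine deficit: 10.1 − 0.6 = 9.5 ppm = 9.5 mg/L as Cl₂.
Cl₂ equivalent needed: 9.5 mg/L × 759,000 L = 7,210,000 mg = 7210 g.
Product at 8.4% available chlorine: 7210 / 0.084 = 85,840 g.
Volume at density 1.09 g/mL: 85,840 g ÷ 1.09 g/mL = 78,750 mL.

78.8 L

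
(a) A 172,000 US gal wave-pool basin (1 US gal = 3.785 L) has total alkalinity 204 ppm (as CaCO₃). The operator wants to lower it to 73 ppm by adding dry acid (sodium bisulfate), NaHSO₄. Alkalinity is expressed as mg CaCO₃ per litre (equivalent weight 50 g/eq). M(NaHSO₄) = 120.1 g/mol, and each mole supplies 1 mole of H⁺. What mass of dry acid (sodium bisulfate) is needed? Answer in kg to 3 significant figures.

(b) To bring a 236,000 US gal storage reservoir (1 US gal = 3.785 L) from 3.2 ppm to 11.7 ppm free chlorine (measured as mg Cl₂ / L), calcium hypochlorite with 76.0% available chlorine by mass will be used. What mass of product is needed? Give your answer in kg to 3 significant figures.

(a) Volume: 172,000 US gal × 3.785 L/gal = 651,020 L.
(a) Alkalinity to neutralize: (204 − 73) = 131 mg/L as CaCO₃ × 651,020 L = 85,280 g as CaCO₃.
(a) Equivalents of H⁺ required: 85,280 ÷ 50 g/eq = 1706 eq = 1706 mol NaHSO₄.
(a) Mass of NaHSO₄: 1706 × 120.1 = 204,900 g.

(b) Volume: 236,000 US gal × 3.785 L/gal = 893,260 L.
(b) Chlorine deficit: 11.7 − 3.2 = 8.5 ppm = 8.5 mg/L as Cl₂.
(b) Cl₂ equivalent needed: 8.5 mg/L × 893,260 L = 7,593,000 mg = 7593 g.
(b) Product at 76.0% available chlorine: 7593 / 0.76 = 9990 g.

(a) 205 kg; (b) 9.99 kg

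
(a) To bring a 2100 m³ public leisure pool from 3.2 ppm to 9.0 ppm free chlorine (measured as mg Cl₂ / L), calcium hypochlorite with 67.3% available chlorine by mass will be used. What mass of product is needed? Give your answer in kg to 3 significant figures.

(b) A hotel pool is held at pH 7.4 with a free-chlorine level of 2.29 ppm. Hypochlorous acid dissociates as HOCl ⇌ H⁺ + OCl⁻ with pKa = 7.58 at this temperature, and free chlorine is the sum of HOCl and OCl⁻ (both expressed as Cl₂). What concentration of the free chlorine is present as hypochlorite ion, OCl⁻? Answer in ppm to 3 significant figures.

(a) Volume: 2100 m³ = 2,100,000 L.
(a) Chlorine deficit: 9.0 − 3.2 = 5.8 ppm = 5.8 mg/L as Cl₂.
(a) Cl₂ equivalent needed: 5.8 mg/L × 2,100,000 L = 12,180,000 mg = 12,180 g.
(a) Product at 67.3% available chlorine: 12,180 / 0.673 = 18,100 g.

(b) [OCl⁻]/[HOCl] = 10^(pH − pKa) = 10^(7.4 − 7.58) = 10^-0.18 = 0.6607.
(b) Fraction as HOCl = 1 / (1 + 0.6607) = 0.6022.
(b) OCl⁻ = (1 − 0.6022) × 2.29 ppm = 0.9111 ppm.

(a) 18.1 kg; (b) 0.911 ppm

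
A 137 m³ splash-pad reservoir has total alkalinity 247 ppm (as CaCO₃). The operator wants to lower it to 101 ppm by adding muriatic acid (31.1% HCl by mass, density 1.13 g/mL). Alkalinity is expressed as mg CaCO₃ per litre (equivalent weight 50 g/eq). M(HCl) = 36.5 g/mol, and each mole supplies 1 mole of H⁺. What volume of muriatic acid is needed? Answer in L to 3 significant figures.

41.5 L

Volume: 137 m³ = 137,000 L.
Alkalinity to neutralize: (247 − 101) = 146 mg/L as CaCO₃ × 137,000 L = 20,000 g as CaCO₃.
Equivalents of H⁺ required: 20,000 ÷ 50 g/eq = 400 eq = 400 mol HCl.
Mass of HCl: 400 × 36.5 = 14,600 g.
Mass of 31.1% solution: 14,600 / 0.311 = 46,950 g.
Volume: 46,950 g ÷ 1.13 g/mL = 41,550 mL.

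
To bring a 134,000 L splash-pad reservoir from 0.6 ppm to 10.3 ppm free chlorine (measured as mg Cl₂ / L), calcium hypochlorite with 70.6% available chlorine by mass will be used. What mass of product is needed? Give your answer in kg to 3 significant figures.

1.84 kg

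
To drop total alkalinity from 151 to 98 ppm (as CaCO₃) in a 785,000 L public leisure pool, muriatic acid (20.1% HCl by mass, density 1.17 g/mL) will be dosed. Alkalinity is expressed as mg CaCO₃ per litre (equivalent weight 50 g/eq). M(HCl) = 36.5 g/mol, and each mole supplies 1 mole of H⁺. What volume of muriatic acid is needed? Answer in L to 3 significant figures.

129 L

Alkalinity to neutralize: (151 − 98) = 53 mg/L as CaCO₃ × 785,000 L = 41,600 g as CaCO₃.
Equivalents of H⁺ required: 41,600 ÷ 50 g/eq = 832.1 eq = 832.1 mol HCl.
Mass of HCl: 832.1 × 36.5 = 30,370 g.
Mass of 20.1% solution: 30,370 / 0.201 = 151,100 g.
Volume: 151,100 g ÷ 1.17 g/mL = 129,100 mL.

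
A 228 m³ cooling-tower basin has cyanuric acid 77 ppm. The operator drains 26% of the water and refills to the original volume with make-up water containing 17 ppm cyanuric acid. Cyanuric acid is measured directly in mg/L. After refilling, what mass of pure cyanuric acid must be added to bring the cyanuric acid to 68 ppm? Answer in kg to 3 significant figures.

1.50 kg

Volume: 228 m³ = 228,000 L.
After draining 26% and refilling: 77 × 0.74 + 17 × 0.26 = 61.4 ppm.
Deficit to target: 68 − 61.4 = 6.6 mg/L.
Mass: 6.6 mg/L × 228,000 L = 1505 g cyanuric acid.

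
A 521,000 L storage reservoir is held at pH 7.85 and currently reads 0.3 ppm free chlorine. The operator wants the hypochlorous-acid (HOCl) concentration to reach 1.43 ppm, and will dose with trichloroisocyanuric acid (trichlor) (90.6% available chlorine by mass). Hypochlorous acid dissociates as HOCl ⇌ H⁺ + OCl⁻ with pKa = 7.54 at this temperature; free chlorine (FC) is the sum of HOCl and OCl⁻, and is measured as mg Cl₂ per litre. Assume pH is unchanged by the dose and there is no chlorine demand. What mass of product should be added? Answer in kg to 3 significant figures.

[OCl⁻]/[HOCl] = 10^(pH − pKa) = 10^(7.85 − 7.54) = 2.042; fraction as HOCl = 1/(1 + 2.042) = 0.3288.
Free chlorine required for 1.43 ppm HOCl: 1.43 / 0.3288 = 4.35 ppm.
FC to add: 4.35 − 0.3 = 4.05 mg/L as Cl₂.
Cl₂ equivalent: 4.05 mg/L × 521,000 L = 2110 g.
Product at 90.6% available Cl: 2110 / 0.906 = 2329 g.

2.33 kg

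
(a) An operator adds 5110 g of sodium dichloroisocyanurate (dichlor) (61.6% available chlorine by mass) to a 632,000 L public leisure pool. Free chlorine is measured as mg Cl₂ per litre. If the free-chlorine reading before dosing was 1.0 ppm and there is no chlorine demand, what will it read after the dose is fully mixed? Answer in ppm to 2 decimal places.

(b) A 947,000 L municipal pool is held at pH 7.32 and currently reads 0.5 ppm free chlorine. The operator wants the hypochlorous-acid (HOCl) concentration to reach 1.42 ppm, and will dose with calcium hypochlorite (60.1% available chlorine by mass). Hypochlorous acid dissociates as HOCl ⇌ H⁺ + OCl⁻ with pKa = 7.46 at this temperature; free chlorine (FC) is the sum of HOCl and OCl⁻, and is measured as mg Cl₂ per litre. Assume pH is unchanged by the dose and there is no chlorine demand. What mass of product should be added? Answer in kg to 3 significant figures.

(a) Available chlorine delivered: 5110 g × 0.616 = 3148 g as Cl₂.
(a) Concentration rise: 3148 g / 632,000 L = 4.981 mg/L = 4.98 ppm.
(a) Final FC: 1.0 + 4.98 = 5.98 ppm.

(b) [OCl⁻]/[HOCl] = 10^(pH − pKa) = 10^(7.32 − 7.46) = 0.7244; fraction as HOCl = 1/(1 + 0.7244) = 0.5799.
(b) Free chlorine required for 1.42 ppm HOCl: 1.42 / 0.5799 = 2.449 ppm.
(b) FC to add: 2.449 − 0.5 = 1.949 mg/L as Cl₂.
(b) Cl₂ equivalent: 1.949 mg/L × 947,000 L = 1845 g.
(b) Product at 60.1% available Cl: 1845 / 0.601 = 3071 g.

(a) 5.98 ppm; (b) 3.07 kg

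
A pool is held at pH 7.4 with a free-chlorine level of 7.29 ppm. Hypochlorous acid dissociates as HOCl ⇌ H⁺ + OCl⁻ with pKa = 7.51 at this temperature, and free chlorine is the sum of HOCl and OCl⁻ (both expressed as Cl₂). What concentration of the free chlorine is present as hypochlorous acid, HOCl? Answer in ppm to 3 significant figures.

4.10 ppm

[OCl⁻]/[HOCl] = 10^(pH − pKa) = 10^(7.4 − 7.51) = 10^-0.11 = 0.7762.
Fraction as HOCl = 1 / (1 + 0.7762) = 0.563.
HOCl = 0.563 × 7.29 ppm = 4.104 ppm.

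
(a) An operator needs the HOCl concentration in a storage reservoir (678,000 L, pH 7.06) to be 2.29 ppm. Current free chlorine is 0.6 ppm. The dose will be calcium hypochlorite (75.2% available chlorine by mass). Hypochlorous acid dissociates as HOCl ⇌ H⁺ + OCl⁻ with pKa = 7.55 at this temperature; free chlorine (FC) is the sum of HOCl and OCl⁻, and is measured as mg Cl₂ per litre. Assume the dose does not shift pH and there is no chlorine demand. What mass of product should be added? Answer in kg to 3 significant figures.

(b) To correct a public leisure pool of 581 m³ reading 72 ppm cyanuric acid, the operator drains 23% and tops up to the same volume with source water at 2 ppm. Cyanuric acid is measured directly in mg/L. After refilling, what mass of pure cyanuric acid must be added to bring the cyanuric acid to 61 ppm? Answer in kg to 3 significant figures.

(a) 2.19 kg; (b) 2.96 kg

(a) [OCl⁻]/[HOCl] = 10^(pH − pKa) = 10^(7.06 − 7.55) = 0.3236; fraction as HOCl = 1/(1 + 0.3236) = 0.7555.
(a) Free chlorine required for 2.29 ppm HOCl: 2.29 / 0.7555 = 3.031 ppm.
(a) FC to add: 3.031 − 0.6 = 2.431 mg/L as Cl₂.
(a) Cl₂ equivalent: 2.431 mg/L × 678,000 L = 1648 g.
(a) Product at 75.2% available Cl: 1648 / 0.752 = 2192 g.

(b) Volume: 581 m³ = 581,000 L.
(b) After draining 23% and refilling: 72 × 0.77 + 2 × 0.23 = 55.9 ppm.
(b) Deficit to target: 61 − 55.9 = 5.1 mg/L.
(b) Mass: 5.1 mg/L × 581,000 L = 2963 g cyanuric acid.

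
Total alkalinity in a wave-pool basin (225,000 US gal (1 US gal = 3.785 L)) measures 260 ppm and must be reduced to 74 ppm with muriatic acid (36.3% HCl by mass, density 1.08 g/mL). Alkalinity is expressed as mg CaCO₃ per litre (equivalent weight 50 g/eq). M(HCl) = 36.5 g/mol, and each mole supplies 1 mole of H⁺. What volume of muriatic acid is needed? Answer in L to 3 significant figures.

Volume: 225,000 US gal × 3.785 L/gal = 851,625 L.
Alkalinity to neutralize: (260 − 74) = 186 mg/L as CaCO₃ × 851,625 L = 158,400 g as CaCO₃.
Equivalents of H⁺ required: 158,400 ÷ 50 g/eq = 3168 eq = 3168 mol HCl.
Mass of HCl: 3168 × 36.5 = 115,600 g.
Mass of 36.3% solution: 115,600 / 0.363 = 318,500 g.
Volume: 318,500 g ÷ 1.08 g/mL = 295,000 mL.

295 L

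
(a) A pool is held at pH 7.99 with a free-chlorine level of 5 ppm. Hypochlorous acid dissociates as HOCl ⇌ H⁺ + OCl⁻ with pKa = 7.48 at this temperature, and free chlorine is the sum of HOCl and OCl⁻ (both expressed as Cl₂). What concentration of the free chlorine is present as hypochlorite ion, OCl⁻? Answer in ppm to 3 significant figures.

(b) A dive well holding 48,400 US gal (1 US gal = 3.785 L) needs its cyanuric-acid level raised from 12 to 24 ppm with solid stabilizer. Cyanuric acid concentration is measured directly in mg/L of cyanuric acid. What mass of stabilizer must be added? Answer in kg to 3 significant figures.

(a) [OCl⁻]/[HOCl] = 10^(pH − pKa) = 10^(7.99 − 7.48) = 10^0.51 = 3.236.
(a) Fraction as HOCl = 1 / (1 + 3.236) = 0.2361.
(a) OCl⁻ = (1 − 0.2361) × 5 ppm = 3.82 ppm.

(b) Volume: 48,400 US gal × 3.785 L/gal = 183,194 L.
(b) CYA to add: (24 − 12) = 12 mg/L × 183,194 L = 2198 g cyanuric acid.

(a) 3.82 ppm; (b) 2.20 kg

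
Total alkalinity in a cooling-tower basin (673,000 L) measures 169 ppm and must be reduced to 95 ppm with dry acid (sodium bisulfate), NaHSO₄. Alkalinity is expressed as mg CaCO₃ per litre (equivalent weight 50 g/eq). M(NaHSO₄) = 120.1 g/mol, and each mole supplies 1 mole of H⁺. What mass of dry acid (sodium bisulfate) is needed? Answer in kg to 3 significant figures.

120 kg

Alkalinity to neutralize: (169 − 95) = 74 mg/L as CaCO₃ × 673,000 L = 49,800 g as CaCO₃.
Equivalents of H⁺ required: 49,800 ÷ 50 g/eq = 996 eq = 996 mol NaHSO₄.
Mass of NaHSO₄: 996 × 120.1 = 119,600 g.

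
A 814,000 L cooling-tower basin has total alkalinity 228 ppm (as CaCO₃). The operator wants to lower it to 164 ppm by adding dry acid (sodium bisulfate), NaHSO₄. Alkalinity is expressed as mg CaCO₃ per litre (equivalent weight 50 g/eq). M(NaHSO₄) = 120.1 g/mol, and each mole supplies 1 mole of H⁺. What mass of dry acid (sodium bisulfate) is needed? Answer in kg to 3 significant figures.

125 kg

Alkalinity to neutralize: (228 − 164) = 64 mg/L as CaCO₃ × 814,000 L = 52,100 g as CaCO₃.
Equivalents of H⁺ required: 52,100 ÷ 50 g/eq = 1042 eq = 1042 mol NaHSO₄.
Mass of NaHSO₄: 1042 × 120.1 = 125,100 g.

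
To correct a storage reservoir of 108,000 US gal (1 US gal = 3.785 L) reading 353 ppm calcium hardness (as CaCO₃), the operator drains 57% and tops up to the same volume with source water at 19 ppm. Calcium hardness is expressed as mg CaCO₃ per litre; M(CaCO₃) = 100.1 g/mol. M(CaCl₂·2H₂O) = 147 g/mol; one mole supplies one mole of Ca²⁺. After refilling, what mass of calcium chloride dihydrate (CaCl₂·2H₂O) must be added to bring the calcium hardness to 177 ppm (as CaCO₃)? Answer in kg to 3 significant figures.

Volume: 108,000 US gal × 3.785 L/gal = 408,780 L.
After draining 57% and refilling: 353 × 0.43 + 19 × 0.57 = 162.62 ppm.
Deficit to target: 177 − 162.62 = 14.38 mg/L.
As CaCO₃: 14.38 mg/L × 408,780 L = 5878 g; ÷ 100.1 = 58.72 mol Ca²⁺.
Mass: 58.72 × 147 = 8632 g.

8.63 kg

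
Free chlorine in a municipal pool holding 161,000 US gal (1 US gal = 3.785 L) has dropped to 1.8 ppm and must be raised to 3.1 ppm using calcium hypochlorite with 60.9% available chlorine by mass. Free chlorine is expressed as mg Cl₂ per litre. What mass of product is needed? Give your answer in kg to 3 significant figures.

Volume: 161,000 US gal × 3.785 L/gal = 609,385 L.
Chlorine deficit: 3.1 − 1.8 = 1.3 ppm = 1.3 mg/L as Cl₂.
Cl₂ equivalent needed: 1.3 mg/L × 609,385 L = 792,200 mg = 792.2 g.
Product at 60.9% available chlorine: 792.2 / 0.609 = 1301 g.

1.30 kg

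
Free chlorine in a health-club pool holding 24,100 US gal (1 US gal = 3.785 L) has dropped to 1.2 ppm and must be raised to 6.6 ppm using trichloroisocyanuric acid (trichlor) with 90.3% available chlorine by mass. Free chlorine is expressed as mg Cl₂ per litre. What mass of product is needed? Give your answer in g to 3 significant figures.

545 g

Volume: 24,100 US gal × 3.785 L/gal = 91,218 L.
Chlorine deficit: 6.6 − 1.2 = 5.4 ppm = 5.4 mg/L as Cl₂.
Cl₂ equivalent needed: 5.4 mg/L × 91,218 L = 492,600 mg = 492.6 g.
Product at 90.3% available chlorine: 492.6 / 0.903 = 545.5 g.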